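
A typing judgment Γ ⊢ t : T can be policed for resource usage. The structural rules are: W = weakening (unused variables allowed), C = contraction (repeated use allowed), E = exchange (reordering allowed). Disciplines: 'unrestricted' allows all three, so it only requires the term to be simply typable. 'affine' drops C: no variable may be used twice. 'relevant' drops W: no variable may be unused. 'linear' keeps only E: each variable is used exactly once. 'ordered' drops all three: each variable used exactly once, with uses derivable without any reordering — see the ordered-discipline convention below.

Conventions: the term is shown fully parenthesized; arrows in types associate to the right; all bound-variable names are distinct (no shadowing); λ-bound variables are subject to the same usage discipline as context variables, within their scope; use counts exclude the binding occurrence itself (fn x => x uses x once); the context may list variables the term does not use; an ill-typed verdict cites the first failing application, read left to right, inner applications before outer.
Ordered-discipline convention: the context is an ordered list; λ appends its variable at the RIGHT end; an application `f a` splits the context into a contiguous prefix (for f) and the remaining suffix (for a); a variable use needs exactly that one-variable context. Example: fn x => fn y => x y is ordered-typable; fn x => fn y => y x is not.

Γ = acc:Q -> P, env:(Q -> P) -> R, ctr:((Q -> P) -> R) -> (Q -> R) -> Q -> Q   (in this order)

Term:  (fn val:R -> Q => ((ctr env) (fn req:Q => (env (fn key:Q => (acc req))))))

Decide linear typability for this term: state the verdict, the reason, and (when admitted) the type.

no — needs contraction — env ×2; unused: val, key — weakening required
use counts: acc=1, env=2, ctr=1, val (bound)=0, req (bound)=1, key (bound)=0
use order (left to right): ctr, env, env, acc, req
typing: the term checks, with type (R -> Q) -> Q -> Q
across the five disciplines: ordered ✗; linear ✗; affine ✗; relevant ✗; unrestricted ✓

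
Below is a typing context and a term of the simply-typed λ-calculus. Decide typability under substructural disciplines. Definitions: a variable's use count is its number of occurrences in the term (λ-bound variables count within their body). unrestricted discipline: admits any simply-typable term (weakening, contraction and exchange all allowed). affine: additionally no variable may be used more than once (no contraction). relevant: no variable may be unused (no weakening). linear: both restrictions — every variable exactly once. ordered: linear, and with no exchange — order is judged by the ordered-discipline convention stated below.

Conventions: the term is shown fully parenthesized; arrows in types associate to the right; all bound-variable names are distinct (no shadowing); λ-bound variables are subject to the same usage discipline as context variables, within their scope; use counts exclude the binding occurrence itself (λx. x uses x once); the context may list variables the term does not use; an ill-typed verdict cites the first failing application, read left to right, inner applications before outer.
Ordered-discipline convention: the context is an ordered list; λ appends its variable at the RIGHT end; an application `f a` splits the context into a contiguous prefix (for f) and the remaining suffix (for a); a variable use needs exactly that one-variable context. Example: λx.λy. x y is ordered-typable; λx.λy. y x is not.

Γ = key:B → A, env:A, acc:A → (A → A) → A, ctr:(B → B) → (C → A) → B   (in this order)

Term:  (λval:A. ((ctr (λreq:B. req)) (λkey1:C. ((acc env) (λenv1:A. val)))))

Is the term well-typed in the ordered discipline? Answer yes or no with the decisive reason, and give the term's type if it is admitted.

no — unused: key, key1, env1 — weakening required
use counts: key: 0×, env: 1×, acc: 1×, ctr: 1×, val (bound): 1×, req (bound): 1×, key1 (bound): 0×, env1 (bound): 0×
use order (left to right): ctr, req, acc, env, val
typing: ✓ — A → B
across the five disciplines: ordered ✗ · linear ✗ · affine ✓ · relevant ✗ · unrestricted ✓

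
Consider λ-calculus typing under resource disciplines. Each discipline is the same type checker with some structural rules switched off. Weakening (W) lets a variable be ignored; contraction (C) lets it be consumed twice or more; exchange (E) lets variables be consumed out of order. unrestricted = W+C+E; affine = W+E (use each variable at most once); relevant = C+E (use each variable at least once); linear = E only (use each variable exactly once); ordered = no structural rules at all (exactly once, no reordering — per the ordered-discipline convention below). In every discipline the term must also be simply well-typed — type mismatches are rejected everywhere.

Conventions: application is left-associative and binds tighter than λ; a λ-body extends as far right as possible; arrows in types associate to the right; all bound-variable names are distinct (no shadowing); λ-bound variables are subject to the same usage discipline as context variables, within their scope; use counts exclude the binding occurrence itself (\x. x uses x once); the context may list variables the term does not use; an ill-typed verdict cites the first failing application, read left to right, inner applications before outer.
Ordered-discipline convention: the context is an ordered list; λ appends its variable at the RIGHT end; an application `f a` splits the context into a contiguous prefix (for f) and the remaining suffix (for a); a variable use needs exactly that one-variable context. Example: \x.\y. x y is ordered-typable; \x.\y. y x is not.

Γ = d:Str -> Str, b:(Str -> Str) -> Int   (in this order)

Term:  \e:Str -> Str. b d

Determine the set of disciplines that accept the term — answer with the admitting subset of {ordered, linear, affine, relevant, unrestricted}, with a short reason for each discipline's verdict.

accepted by: affine, unrestricted
use counts: d: 1×, b: 1×, e [bound]: 0×
left-to-right use order: b, d
typing: well-typed at (Str -> Str) -> Int
ordered ✗ (unused: e — weakening required)
linear ✗ (unused: e — weakening required)
affine ✓ (at most one use each (d, b, e))
relevant ✗ (unused: e — weakening required)
unrestricted ✓ (simply typable at (Str -> Str) -> Int; W, C, E all held)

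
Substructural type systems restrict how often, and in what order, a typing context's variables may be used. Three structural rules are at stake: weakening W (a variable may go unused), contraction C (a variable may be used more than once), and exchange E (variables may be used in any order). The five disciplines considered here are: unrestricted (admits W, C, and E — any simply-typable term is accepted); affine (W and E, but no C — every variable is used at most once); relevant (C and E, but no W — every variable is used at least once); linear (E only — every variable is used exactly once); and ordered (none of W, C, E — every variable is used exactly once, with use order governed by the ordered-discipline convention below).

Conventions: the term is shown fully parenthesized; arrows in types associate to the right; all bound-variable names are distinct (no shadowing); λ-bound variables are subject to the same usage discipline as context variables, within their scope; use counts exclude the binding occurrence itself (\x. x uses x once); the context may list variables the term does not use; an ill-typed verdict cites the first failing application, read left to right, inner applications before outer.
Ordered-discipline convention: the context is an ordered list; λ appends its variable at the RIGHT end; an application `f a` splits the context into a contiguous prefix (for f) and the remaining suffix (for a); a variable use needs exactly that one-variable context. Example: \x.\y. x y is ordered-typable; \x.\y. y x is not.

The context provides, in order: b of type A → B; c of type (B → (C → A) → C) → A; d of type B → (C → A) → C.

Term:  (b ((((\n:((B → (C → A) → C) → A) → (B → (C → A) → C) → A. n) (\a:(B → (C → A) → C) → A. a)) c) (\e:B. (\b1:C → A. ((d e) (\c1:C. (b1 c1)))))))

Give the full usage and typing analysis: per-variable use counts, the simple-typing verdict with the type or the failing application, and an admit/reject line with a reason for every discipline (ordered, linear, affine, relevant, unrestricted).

variable uses: b=1; c=1; d=1; n (λ-bound)=1; a (λ-bound)=1; e (λ-bound)=1; b1 (λ-bound)=1; c1 (λ-bound)=1
use order (left to right): b, n, a, c, d, e, b1, c1
typing: the term checks, with type B
ordered ✓ (single-use (b, c, d, n, a, e, b1, c1), ordered derivation ok)
linear ✓ (each of b, c, d, n, a, e, b1, c1 used exactly once)
affine ✓ (none of b, c, d, n, a, e, b1, c1 used more than once)
relevant ✓ (every one of b, c, d, n, a, e, b1, c1 appears)
unrestricted ✓ (typability at B is all that's needed)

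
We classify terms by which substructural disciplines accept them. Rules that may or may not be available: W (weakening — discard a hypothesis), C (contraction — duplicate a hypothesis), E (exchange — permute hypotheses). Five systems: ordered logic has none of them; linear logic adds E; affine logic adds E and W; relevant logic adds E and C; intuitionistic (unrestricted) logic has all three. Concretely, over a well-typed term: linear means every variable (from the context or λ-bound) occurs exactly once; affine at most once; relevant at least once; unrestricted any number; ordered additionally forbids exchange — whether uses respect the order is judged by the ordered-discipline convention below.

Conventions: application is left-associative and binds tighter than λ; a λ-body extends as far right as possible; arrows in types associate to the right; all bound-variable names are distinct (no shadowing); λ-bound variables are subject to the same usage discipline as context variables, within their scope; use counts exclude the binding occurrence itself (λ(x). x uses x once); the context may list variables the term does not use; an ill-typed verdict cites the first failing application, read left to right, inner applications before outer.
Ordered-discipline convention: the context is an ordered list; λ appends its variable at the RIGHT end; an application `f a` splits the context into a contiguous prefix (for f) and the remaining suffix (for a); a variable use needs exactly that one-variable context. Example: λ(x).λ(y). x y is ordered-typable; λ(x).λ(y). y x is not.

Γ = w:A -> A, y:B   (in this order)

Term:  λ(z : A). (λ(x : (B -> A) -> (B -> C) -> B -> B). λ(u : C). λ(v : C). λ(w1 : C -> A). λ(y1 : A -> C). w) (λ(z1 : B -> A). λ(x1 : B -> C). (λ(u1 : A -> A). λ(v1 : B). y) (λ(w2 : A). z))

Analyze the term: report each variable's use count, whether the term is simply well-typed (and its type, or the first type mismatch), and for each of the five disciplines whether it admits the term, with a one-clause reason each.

variable uses: w ×1, y ×1, z (λ-bound) ×1, x (λ-bound) ×0, u (λ-bound) ×0, v (λ-bound) ×0, w1 (λ-bound) ×0, y1 (λ-bound) ×0, z1 (λ-bound) ×0, x1 (λ-bound) ×0, u1 (λ-bound) ×0, v1 (λ-bound) ×0, w2 (λ-bound) ×0
order of uses: w, y, z
typing: the term checks, with type A -> C -> C -> (C -> A) -> (A -> C) -> A -> A
ordered ✗ (x, u, v, w1, y1, z1, x1, u1, v1, w2 never used (weakening))
linear ✗ (x, u, v, w1, y1, z1, x1, u1, v1, w2 never used (weakening))
affine ✓ (no duplicate uses among w, y, z, x, u, v, w1, y1, z1, x1, u1, v1, w2)
relevant ✗ (x, u, v, w1, y1, z1, x1, u1, v1, w2 never used (weakening))
unrestricted ✓ (typability at A -> C -> C -> (C -> A) -> (A -> C) -> A -> A is all that's needed)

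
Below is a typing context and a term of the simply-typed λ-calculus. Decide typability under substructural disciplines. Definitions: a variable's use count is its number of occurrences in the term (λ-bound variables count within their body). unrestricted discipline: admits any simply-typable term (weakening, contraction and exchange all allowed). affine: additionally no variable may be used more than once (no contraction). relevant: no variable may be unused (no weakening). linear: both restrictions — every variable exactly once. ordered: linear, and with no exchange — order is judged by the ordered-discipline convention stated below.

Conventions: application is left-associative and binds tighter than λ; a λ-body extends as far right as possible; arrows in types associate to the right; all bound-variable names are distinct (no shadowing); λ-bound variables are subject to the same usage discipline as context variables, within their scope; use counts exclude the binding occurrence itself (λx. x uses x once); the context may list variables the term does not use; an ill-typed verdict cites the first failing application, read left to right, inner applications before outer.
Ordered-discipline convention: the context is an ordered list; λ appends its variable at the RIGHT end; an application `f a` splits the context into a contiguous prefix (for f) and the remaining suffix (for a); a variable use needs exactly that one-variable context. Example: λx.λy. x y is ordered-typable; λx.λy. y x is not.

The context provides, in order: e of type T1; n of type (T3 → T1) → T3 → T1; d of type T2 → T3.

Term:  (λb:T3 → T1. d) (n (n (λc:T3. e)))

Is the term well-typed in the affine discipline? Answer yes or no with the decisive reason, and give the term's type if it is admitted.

no — n ×2 used more than once (contraction)
usage: e: 1, n: 2, d: 1, b [bound]: 0, c [bound]: 0
uses in reading order: d, n, n, e
typing: well-typed at T2 → T3
per-discipline verdicts: ordered ✗; linear ✗; affine ✗; relevant ✗; unrestricted ✓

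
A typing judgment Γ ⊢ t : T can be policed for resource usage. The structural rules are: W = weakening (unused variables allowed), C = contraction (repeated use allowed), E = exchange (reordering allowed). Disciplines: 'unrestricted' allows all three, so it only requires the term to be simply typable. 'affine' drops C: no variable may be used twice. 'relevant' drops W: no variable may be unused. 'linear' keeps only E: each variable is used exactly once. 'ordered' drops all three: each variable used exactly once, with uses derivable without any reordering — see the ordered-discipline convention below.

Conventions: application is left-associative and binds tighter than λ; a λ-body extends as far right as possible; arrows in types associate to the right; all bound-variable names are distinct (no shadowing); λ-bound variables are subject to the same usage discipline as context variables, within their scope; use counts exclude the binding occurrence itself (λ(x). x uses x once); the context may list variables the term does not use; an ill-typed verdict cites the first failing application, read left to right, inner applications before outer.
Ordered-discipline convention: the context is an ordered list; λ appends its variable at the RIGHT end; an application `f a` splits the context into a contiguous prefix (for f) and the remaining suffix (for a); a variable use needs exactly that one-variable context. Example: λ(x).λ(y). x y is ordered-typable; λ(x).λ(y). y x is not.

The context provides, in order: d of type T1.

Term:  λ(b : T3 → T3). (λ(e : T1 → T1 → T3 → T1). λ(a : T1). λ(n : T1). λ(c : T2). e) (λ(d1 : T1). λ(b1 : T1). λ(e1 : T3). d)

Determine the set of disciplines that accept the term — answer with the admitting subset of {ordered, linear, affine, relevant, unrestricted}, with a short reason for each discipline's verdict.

admitted in: affine, unrestricted
use counts: d ×1; b (λ-bound) ×0; e (λ-bound) ×1; a (λ-bound) ×0; n (λ-bound) ×0; c (λ-bound) ×0; d1 (λ-bound) ×0; b1 (λ-bound) ×0; e1 (λ-bound) ×0
order of uses: e, d
typing: well-typed — term : (T3 → T3) → T1 → T1 → T2 → T1 → T1 → T3 → T1
ordered ✗ (b, a, n, c, d1, b1, e1 never used (weakening))
linear ✗ (b, a, n, c, d1, b1, e1 never used (weakening))
affine ✓ (no duplicate uses among d, b, e, a, n, c, d1, b1, e1)
relevant ✗ (b, a, n, c, d1, b1, e1 never used (weakening))
unrestricted ✓ (well-typed at (T3 → T3) → T1 → T1 → T2 → T1 → T1 → T3 → T1; no restrictions here)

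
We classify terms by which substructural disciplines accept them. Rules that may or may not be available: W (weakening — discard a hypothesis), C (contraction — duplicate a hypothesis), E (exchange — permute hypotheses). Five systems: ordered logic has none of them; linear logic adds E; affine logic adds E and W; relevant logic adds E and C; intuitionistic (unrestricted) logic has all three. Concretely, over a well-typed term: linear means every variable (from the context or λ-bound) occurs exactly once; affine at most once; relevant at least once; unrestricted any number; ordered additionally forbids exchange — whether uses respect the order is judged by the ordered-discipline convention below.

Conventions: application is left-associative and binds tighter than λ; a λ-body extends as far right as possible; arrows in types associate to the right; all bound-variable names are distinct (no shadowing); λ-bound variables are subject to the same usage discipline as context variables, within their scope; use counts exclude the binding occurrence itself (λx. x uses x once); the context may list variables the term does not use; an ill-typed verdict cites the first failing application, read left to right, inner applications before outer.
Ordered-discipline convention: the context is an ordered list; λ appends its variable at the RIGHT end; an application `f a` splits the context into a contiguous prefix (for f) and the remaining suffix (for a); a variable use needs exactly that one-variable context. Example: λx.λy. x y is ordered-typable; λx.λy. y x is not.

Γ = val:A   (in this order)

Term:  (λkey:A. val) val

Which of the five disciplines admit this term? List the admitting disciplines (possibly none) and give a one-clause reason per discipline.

admitted by: unrestricted
usage: val=2, key [bound]=0
uses in reading order: val, val
typing: well-typed — term : A
ordered ✗ (uses contraction: val ×2; needs weakening: key unused)
linear ✗ (uses contraction: val ×2; needs weakening: key unused)
affine ✗ (uses contraction: val ×2)
relevant ✗ (needs weakening: key unused)
unrestricted ✓ (type-checks (A) and nothing is barred)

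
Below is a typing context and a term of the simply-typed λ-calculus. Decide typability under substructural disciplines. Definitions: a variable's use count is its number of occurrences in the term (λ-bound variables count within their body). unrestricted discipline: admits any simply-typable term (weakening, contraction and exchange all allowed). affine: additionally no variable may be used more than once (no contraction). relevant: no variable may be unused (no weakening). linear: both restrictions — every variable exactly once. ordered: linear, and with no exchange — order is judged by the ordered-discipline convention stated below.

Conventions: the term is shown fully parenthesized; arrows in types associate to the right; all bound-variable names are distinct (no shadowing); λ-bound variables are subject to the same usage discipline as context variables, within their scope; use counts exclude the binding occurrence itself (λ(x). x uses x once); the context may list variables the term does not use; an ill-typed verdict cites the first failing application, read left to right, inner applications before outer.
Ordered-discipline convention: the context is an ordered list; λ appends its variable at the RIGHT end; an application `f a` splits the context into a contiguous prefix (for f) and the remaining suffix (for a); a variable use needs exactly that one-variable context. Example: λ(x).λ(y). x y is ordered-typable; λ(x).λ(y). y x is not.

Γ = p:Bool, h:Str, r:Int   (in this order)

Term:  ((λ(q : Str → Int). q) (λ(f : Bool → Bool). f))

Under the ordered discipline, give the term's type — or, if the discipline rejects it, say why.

not well-typed under ordered — a type mismatch blocks all five
usage: p ×0, h ×0, r ×0, q (λ-bound) ×1, f (λ-bound) ×1
left-to-right use order: q, f
typing: ill-typed: argument of type (Bool → Bool) → Bool → Bool where Str → Int is required
all disciplines: ordered ✗, linear ✗, affine ✗, relevant ✗, unrestricted ✗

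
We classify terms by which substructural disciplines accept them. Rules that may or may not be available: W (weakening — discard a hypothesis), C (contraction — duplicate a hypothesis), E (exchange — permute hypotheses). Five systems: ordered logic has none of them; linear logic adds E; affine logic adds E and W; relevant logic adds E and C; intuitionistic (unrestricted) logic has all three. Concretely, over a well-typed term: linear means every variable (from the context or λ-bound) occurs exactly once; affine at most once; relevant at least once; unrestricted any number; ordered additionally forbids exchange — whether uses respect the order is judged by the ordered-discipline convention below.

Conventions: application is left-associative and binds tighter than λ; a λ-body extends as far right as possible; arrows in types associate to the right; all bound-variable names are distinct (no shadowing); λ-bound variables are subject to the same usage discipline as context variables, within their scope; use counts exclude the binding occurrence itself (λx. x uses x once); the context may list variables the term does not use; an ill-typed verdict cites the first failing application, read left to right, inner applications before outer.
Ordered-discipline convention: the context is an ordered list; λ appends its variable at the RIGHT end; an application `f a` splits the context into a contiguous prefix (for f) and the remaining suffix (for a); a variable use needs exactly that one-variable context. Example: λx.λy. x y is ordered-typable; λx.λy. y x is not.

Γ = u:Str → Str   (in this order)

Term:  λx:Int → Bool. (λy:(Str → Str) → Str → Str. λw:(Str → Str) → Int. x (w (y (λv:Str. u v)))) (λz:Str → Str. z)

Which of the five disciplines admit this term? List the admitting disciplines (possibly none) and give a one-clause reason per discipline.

admitted in: linear, affine, relevant, unrestricted
usage: u: 1, x (λ-bound): 1, y (λ-bound): 1, w (λ-bound): 1, v (λ-bound): 1, z (λ-bound): 1
uses in reading order: x, w, y, u, v, z
typing: well-typed at (Int → Bool) → ((Str → Str) → Int) → Bool
ordered: ✗ — use order x, w, y, u, v, z needs exchange
linear: ✓ — single use per variable (u, x, y, w, v, z)
affine: ✓ — at most one use each (u, x, y, w, v, z)
relevant: ✓ — u, x, y, w, v, z: all used, weakening unneeded
unrestricted: ✓ — type-checks ((Int → Bool) → ((Str → Str) → Int) → Bool) and nothing is barred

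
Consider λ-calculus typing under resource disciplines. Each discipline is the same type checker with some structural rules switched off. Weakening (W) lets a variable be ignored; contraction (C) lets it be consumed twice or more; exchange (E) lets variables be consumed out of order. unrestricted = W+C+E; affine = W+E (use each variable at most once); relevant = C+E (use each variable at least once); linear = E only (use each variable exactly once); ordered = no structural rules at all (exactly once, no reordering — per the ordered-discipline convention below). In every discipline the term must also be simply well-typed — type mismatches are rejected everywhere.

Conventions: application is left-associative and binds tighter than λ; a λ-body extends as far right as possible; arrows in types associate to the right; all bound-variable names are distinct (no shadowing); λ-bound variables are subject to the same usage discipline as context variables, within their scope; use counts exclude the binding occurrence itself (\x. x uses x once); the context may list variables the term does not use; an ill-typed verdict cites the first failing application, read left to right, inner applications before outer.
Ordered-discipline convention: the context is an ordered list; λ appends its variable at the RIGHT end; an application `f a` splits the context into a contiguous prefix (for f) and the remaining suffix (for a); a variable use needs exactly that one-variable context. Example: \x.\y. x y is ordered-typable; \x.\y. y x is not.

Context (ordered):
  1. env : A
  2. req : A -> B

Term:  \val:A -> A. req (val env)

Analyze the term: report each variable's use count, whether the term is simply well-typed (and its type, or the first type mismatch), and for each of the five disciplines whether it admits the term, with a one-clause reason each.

use counts: env: 1×; req: 1×; val [bound]: 1×
order of uses: req, val, env
typing: well-typed — term : (A -> A) -> B
ordered: ✗, use order req, val, env needs exchange
linear: ✓, each of env, req, val used exactly once
affine: ✓, env, req, val: no repeats, contraction unneeded
relevant: ✓, env, req, val: all used, weakening unneeded
unrestricted: ✓, simply typable at (A -> A) -> B; W, C, E all held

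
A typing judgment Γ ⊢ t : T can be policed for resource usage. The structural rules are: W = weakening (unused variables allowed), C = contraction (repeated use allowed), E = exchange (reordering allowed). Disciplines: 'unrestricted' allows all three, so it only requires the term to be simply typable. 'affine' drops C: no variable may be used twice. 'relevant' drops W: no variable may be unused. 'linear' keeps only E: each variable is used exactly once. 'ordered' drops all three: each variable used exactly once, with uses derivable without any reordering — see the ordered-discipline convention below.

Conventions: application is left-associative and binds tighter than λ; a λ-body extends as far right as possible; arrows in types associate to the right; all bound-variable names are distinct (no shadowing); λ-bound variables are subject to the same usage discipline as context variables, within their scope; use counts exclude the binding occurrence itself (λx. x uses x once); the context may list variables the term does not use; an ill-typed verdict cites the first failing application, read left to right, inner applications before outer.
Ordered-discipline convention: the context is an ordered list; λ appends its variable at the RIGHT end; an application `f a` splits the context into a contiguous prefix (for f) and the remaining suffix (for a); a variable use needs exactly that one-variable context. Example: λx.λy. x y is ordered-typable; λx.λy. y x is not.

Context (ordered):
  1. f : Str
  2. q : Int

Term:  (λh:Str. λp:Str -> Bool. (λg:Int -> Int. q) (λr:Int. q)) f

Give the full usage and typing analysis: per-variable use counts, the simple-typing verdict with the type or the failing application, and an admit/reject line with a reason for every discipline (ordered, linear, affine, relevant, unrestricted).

variable uses: f: 1×; q: 2×; h (λ-bound): 0×; p (λ-bound): 0×; g (λ-bound): 0×; r (λ-bound): 0×
use order (left to right): q, q, f
typing: ✓ — (Str -> Bool) -> Int
ordered: ✗ — needs contraction — q ×2; h, p, g, r never used (weakening)
linear: ✗ — needs contraction — q ×2; h, p, g, r never used (weakening)
affine: ✗ — needs contraction — q ×2
relevant: ✗ — h, p, g, r never used (weakening)
unrestricted: ✓ — simply typable at (Str -> Bool) -> Int; W, C, E all held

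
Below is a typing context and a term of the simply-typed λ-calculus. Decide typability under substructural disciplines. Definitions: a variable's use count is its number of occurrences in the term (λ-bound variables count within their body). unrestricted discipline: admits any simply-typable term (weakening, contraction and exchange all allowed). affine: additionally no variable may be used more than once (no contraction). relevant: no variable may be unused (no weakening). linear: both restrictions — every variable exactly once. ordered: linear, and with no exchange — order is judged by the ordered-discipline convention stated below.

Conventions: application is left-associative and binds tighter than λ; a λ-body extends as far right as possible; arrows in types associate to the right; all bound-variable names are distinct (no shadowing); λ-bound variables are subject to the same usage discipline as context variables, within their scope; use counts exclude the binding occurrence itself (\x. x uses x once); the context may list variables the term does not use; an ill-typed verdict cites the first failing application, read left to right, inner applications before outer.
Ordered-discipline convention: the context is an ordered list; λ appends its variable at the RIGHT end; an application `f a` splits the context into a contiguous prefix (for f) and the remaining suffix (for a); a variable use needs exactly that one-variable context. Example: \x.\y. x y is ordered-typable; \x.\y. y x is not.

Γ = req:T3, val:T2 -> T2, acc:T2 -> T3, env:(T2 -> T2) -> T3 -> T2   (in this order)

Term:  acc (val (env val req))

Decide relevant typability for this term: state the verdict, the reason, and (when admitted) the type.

yes — req, val, acc, env: all used, weakening unneeded; term : T3
usage: req=1; val=2; acc=1; env=1
use order (left to right): acc, val, env, val, req
typing: well-typed at T3
per-discipline verdicts: ordered ✗ | linear ✗ | affine ✗ | relevant ✓ | unrestricted ✓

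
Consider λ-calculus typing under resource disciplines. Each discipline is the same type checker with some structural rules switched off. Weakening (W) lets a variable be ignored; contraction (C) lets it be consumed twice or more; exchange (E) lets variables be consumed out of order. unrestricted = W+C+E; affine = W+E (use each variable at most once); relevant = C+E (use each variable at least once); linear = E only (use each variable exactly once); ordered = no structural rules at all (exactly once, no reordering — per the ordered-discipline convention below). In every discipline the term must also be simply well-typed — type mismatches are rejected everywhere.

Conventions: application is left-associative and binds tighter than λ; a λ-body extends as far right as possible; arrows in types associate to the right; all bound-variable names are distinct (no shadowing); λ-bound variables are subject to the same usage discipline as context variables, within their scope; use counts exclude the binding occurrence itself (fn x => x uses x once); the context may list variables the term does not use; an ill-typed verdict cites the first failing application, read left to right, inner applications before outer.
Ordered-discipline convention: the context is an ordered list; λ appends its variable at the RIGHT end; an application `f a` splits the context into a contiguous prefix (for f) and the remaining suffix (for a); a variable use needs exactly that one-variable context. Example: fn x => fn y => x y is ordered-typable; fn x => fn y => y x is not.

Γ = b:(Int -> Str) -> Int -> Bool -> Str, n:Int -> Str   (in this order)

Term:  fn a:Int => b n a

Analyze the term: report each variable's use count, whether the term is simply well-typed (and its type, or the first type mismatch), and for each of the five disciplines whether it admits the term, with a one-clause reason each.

usage: b: 1×, n: 1×, a [bound]: 1×
use order (left to right): b, n, a
typing: the term checks, with type Int -> Bool -> Str
ordered: ✓, single-use (b, n, a), ordered derivation ok
linear: ✓, b, n, a: one use apiece
affine: ✓, no duplicate uses among b, n, a
relevant: ✓, every one of b, n, a appears
unrestricted: ✓, type-checks (Int -> Bool -> Str) and nothing is barred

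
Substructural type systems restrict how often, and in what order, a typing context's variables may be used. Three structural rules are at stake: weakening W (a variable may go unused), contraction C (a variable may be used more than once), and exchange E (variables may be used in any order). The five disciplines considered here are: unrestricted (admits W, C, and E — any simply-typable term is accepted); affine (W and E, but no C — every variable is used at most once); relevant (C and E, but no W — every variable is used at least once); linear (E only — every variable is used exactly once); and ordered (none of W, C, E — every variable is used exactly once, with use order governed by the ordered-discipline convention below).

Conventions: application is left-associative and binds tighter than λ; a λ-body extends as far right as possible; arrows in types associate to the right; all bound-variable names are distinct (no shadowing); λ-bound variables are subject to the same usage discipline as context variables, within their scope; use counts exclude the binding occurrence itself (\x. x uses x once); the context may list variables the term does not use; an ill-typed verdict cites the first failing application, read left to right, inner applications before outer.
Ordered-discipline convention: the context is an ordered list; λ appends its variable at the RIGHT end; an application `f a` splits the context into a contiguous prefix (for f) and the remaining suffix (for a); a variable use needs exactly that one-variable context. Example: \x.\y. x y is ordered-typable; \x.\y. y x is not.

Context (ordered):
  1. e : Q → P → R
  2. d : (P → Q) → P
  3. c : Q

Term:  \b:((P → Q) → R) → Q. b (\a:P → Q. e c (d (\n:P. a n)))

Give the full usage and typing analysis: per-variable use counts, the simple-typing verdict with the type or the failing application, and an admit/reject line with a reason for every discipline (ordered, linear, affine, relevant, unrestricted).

usage: e ×1, d ×1, c ×1, b [bound] ×1, a [bound] ×1, n [bound] ×1
left-to-right use order: b, e, c, d, a, n
typing: well-typed — term : (((P → Q) → R) → Q) → Q
ordered ✗ (no ordered split (uses run b, e, c, d, a, n))
linear ✓ (e, d, c, b, a, n: one use apiece)
affine ✓ (no duplicate uses among e, d, c, b, a, n)
relevant ✓ (at least one use each (e, d, c, b, a, n))
unrestricted ✓ (simply typable at (((P → Q) → R) → Q) → Q; W, C, E all held)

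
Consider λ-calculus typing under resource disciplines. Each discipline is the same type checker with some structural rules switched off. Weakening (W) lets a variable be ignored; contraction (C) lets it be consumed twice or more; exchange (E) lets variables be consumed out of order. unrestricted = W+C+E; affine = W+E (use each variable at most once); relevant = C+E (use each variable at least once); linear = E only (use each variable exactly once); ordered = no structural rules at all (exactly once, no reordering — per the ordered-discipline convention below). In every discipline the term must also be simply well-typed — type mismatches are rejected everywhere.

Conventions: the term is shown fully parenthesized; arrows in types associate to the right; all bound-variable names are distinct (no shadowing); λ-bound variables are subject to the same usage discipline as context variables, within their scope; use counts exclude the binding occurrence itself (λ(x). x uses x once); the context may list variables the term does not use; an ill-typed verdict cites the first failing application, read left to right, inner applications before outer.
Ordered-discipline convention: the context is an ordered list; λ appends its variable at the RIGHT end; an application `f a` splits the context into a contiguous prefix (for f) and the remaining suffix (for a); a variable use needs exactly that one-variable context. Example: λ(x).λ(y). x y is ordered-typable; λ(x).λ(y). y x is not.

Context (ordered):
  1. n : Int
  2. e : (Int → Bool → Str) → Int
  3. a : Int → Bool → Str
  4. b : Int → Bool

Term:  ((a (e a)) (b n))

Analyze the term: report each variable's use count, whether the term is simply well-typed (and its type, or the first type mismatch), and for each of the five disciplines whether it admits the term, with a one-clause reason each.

use counts: n=1, e=1, a=2, b=1
use order (left to right): a, e, a, b, n
typing: the term checks, with type Str
ordered ✗ (needs contraction — a ×2)
linear ✗ (needs contraction — a ×2)
affine ✗ (needs contraction — a ×2)
relevant ✓ (none of n, e, a, b goes unused)
unrestricted ✓ (well-typed at Str; no restrictions here)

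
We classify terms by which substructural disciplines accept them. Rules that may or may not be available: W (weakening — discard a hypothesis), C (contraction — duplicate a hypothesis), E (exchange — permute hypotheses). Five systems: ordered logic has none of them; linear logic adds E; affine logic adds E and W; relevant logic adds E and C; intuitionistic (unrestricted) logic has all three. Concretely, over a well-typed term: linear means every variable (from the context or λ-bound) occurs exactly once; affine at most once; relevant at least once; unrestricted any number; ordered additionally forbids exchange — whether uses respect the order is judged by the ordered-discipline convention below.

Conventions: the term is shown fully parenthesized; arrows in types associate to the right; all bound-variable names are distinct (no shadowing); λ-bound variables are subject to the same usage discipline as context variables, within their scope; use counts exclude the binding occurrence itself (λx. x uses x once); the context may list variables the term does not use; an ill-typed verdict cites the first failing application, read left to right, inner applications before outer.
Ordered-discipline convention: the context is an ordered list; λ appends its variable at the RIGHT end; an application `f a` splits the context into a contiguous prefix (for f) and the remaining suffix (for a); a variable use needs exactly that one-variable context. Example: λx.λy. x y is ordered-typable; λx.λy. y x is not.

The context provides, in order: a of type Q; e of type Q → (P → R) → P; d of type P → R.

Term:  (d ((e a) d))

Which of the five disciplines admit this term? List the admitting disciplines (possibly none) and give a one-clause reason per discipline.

admitting disciplines: relevant, unrestricted
variable uses: a: 1, e: 1, d: 2
left-to-right use order: d, e, a, d
typing: the term checks, with type R
ordered: ✗, d ×2 used more than once (contraction)
linear: ✗, d ×2 used more than once (contraction)
affine: ✗, d ×2 used more than once (contraction)
relevant: ✓, a, e, d: all used, weakening unneeded
unrestricted: ✓, type-checks (R) and nothing is barred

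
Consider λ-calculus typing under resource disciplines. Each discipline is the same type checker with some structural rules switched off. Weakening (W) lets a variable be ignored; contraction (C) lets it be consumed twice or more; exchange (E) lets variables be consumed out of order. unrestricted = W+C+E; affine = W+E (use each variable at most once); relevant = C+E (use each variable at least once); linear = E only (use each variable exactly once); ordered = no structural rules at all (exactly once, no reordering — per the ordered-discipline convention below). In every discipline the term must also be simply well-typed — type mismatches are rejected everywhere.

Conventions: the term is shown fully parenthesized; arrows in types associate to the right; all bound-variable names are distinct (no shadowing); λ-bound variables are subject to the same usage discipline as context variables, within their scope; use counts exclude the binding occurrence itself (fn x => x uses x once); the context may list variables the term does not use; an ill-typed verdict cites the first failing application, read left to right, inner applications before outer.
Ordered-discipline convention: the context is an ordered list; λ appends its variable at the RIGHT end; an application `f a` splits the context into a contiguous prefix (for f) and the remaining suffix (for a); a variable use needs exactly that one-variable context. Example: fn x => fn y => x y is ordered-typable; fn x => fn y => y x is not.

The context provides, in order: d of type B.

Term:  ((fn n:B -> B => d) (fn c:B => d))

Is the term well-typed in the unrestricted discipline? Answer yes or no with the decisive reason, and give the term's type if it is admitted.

yes — well-typed at B; no restrictions here; term : B
variable uses: d: 2×; n (bound): 0×; c (bound): 0×
left-to-right use order: d, d
typing: the term checks, with type B
across the five disciplines: ordered ✗, linear ✗, affine ✗, relevant ✗, unrestricted ✓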